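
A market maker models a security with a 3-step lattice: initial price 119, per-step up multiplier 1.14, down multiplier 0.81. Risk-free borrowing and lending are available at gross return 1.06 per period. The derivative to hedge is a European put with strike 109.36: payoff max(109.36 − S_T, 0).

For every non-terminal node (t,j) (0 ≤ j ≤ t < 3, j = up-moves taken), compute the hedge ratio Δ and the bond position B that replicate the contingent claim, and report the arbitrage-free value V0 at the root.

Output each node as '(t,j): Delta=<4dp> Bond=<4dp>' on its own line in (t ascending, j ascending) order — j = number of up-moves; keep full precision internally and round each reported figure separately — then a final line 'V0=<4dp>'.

(0,0): Delta=-0.2038 Bond=27.0805
(1,0): Delta=-0.6426 Bond=71.0023
(1,1): Delta=-0.1040 Bond=15.1703
(2,0): Delta=-1.0000 Bond=103.1698
(2,1): Delta=-0.5613 Bond=66.3321
(2,2): Delta=0.0000 Bond=0.0000
V0=2.8342

Since d<R<u, set p* = (R−d)/(u−d) = 0.7576; price each node as the discounted p*-expectation of its children.
At expiry t=3: V(3,0)=46.1185, V(3,1)=20.3535, V(3,2)=0.0000, V(3,3)=0.0000
(2,0): S=78.0759. Δ = (V_up−V_dn)/(S_up−S_dn) = (20.3535−46.1185)/(89.0065−63.2415) = -1.0000. V = [p*·20.3535 + (1−p*)·46.1185]/1.06 = 25.0939. B = V − Δ·S = 103.1698.
(2,1): S=109.8846. Δ = (V_up−V_dn)/(S_up−S_dn) = (0.0000−20.3535)/(125.2684−89.0065) = -0.5613. V = [p*·0.0000 + (1−p*)·20.3535]/1.06 = 4.6549. B = V − Δ·S = 66.3321.
(2,2): S=154.6524. Δ = (V_up−V_dn)/(S_up−S_dn) = (0.0000−0.0000)/(176.3037−125.2684) = 0.0000. V = [p*·0.0000 + (1−p*)·0.0000]/1.06 = 0.0000. B = V − Δ·S = 0.0000.
(1,0): S=96.3900. Δ = (V_up−V_dn)/(S_up−S_dn) = (4.6549−25.0939)/(109.8846−78.0759) = -0.6426. V = [p*·4.6549 + (1−p*)·25.0939]/1.06 = 9.0658. B = V − Δ·S = 71.0023.
(1,1): S=135.6600. Δ = (V_up−V_dn)/(S_up−S_dn) = (0.0000−4.6549)/(154.6524−109.8846) = -0.1040. V = [p*·0.0000 + (1−p*)·4.6549]/1.06 = 1.0646. B = V − Δ·S = 15.1703.
(0,0): S=119.0000. Δ = (V_up−V_dn)/(S_up−S_dn) = (1.0646−9.0658)/(135.6600−96.3900) = -0.2038. V = [p*·1.0646 + (1−p*)·9.0658]/1.06 = 2.8342. B = V − Δ·S = 27.0805.
Each (Δ,B) replicates both successor values, so the strategy is self-financing and V0 is arbitrage-free.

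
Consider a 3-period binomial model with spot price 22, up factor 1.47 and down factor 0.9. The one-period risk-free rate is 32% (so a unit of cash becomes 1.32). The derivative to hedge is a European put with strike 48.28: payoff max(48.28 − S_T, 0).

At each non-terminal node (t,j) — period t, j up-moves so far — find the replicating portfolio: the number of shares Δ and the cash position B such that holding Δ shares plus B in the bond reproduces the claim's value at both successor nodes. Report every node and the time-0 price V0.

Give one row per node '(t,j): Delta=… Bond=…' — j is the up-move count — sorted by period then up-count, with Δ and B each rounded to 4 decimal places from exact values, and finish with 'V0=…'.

(0,0): Delta=-0.4632 Bond=12.9393
(1,0): Delta=-1.0000 Bond=27.7089
(1,1): Delta=-0.3458 Bond=13.2838
(2,0): Delta=-1.0000 Bond=36.5758
(2,1): Delta=-1.0000 Bond=36.5758
(2,2): Delta=-0.2028 Bond=10.7342
V0=2.7493

Under the risk-neutral measure, an up-move has probability p* = (R−d)/(u−d) = 0.7368 and values discount at R = 1.32.
Terminal payoffs: V(3,0)=32.2420, V(3,1)=22.0846, V(3,2)=5.4942, V(3,3)=0.0000
(2,0): S=17.8200. Δ = (V_up−V_dn)/(S_up−S_dn) = (22.0846−32.2420)/(26.1954−16.0380) = -1.0000. V = [p*·22.0846 + (1−p*)·32.2420]/1.32 = 18.7558. B = V − Δ·S = 36.5758.
(2,1): S=29.1060. Δ = (V_up−V_dn)/(S_up−S_dn) = (5.4942−22.0846)/(42.7858−26.1954) = -1.0000. V = [p*·5.4942 + (1−p*)·22.0846]/1.32 = 7.4698. B = V − Δ·S = 36.5758.
(2,2): S=47.5398. Δ = (V_up−V_dn)/(S_up−S_dn) = (0.0000−5.4942)/(69.8835−42.7858) = -0.2028. V = [p*·0.0000 + (1−p*)·5.4942]/1.32 = 1.0953. B = V − Δ·S = 10.7342.
(1,0): S=19.8000. Δ = (V_up−V_dn)/(S_up−S_dn) = (7.4698−18.7558)/(29.1060−17.8200) = -1.0000. V = [p*·7.4698 + (1−p*)·18.7558]/1.32 = 7.9089. B = V − Δ·S = 27.7089.
(1,1): S=32.3400. Δ = (V_up−V_dn)/(S_up−S_dn) = (1.0953−7.4698)/(47.5398−29.1060) = -0.3458. V = [p*·1.0953 + (1−p*)·7.4698]/1.32 = 2.1006. B = V − Δ·S = 13.2838.
(0,0): S=22.0000. Δ = (V_up−V_dn)/(S_up−S_dn) = (2.1006−7.9089)/(32.3400−19.8000) = -0.4632. V = [p*·2.1006 + (1−p*)·7.9089]/1.32 = 2.7493. B = V − Δ·S = 12.9393.
The time-0 hedge costs 2.7493, which is the no-arbitrage price.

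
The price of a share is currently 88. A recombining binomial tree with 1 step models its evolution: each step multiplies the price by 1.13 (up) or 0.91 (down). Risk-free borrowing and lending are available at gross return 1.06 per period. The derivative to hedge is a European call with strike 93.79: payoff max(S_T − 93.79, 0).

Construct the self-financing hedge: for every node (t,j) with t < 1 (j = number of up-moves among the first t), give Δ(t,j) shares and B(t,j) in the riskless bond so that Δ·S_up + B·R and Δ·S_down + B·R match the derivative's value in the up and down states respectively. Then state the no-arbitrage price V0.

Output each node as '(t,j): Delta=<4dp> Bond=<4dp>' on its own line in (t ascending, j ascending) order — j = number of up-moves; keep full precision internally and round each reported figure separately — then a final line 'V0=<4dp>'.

(0,0): Delta=0.2918 Bond=-22.0476
V0=3.6342

Under the risk-neutral measure, an up-move has probability p* = (R−d)/(u−d) = 0.6818 and values discount at R = 1.06.
Terminal payoffs: V(1,0)=0.0000, V(1,1)=5.6500
Node (0,0) S=88.0000: V=(p*·5.6500+(1−p*)·0.0000)/1.06=3.6342; Δ=(5.6500−0.0000)/(99.4400−80.0800)=0.2918; B=V−Δ·S=-22.0476
The time-0 hedge costs 3.6342, which is the no-arbitrage price.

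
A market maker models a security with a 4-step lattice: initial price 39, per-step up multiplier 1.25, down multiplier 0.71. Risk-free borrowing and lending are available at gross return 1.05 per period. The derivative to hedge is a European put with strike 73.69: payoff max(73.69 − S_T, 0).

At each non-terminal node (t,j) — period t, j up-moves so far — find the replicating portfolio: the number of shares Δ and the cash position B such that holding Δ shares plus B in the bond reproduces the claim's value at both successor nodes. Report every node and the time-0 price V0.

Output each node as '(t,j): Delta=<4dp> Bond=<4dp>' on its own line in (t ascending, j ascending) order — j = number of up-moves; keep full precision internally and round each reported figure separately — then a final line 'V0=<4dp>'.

Since d<R<u, set p* = (R−d)/(u−d) = 0.6296; price each node as the discounted p*-expectation of its children.
Terminal values V(4,·): V(4,0)=63.7794, V(4,1)=56.2418, V(4,2)=42.9714, V(4,3)=19.6080, V(4,4)=0.0000
  t=3,j=0: stock 13.9585 → up 17.4482 (V=56.2418), down 9.9106 (V=63.7794). Price 56.2224; hedge Δ=-1.0000, bond B=70.1810.
  t=3,j=1: stock 24.5749 → up 30.7186 (V=42.9714), down 17.4482 (V=56.2418). Price 45.6061; hedge Δ=-1.0000, bond B=70.1810.
  t=3,j=2: stock 43.2656 → up 54.0820 (V=19.6080), down 30.7186 (V=42.9714). Price 26.9153; hedge Δ=-1.0000, bond B=70.1810.
  t=3,j=3: stock 76.1719 → up 95.2148 (V=0.0000), down 54.0820 (V=19.6080). Price 6.9164; hedge Δ=-0.4767, bond B=43.2274.
  t=2,j=0: stock 19.6599 → up 24.5749 (V=45.6061), down 13.9585 (V=56.2224). Price 47.1791; hedge Δ=-1.0000, bond B=66.8390.
  t=2,j=1: stock 34.6125 → up 43.2656 (V=26.9153), down 24.5749 (V=45.6061). Price 32.2265; hedge Δ=-1.0000, bond B=66.8390.
  t=2,j=2: stock 60.9375 → up 76.1719 (V=6.9164), down 43.2656 (V=26.9153). Price 13.6413; hedge Δ=-0.6078, bond B=50.6764.
  t=1,j=0: stock 27.6900 → up 34.6125 (V=32.2265), down 19.6599 (V=47.1791). Price 35.9662; hedge Δ=-1.0000, bond B=63.6562.
  t=1,j=1: stock 48.7500 → up 60.9375 (V=13.6413), down 34.6125 (V=32.2265). Price 19.5474; hedge Δ=-0.7060, bond B=53.9643.
  t=0,j=0: stock 39.0000 → up 48.7500 (V=19.5474), down 27.6900 (V=35.9662). Price 24.4080; hedge Δ=-0.7796, bond B=54.8132.
The time-0 hedge costs 24.4080, which is the no-arbitrage price.

(0,0): Delta=-0.7796 Bond=54.8132
(1,0): Delta=-1.0000 Bond=63.6562
(1,1): Delta=-0.7060 Bond=53.9643
(2,0): Delta=-1.0000 Bond=66.8390
(2,1): Delta=-1.0000 Bond=66.8390
(2,2): Delta=-0.6078 Bond=50.6764
(3,0): Delta=-1.0000 Bond=70.1810
(3,1): Delta=-1.0000 Bond=70.1810
(3,2): Delta=-1.0000 Bond=70.1810
(3,3): Delta=-0.4767 Bond=43.2274
V0=24.4080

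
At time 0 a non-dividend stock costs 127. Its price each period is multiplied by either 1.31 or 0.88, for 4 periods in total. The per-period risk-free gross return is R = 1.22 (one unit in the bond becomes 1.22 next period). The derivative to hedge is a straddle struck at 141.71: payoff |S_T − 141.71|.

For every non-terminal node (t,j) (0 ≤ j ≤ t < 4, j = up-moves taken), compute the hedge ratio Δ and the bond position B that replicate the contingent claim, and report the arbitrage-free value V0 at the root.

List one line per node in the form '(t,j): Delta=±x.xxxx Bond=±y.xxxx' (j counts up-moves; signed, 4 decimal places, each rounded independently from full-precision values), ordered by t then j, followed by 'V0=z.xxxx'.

(0,0): Delta=0.9337 Bond=-54.6968
(1,0): Delta=0.6922 Bond=-39.7352
(1,1): Delta=0.9767 Bond=-73.8758
(2,0): Delta=-0.1704 Bond=36.3571
(2,1): Delta=0.8456 Bond=-70.9330
(2,2): Delta=1.0000 Bond=-95.2096
(3,0): Delta=-1.0000 Bond=116.1557
(3,1): Delta=-0.0229 Bond=25.3497
(3,2): Delta=1.0000 Bond=-116.1557
(3,3): Delta=1.0000 Bond=-116.1557
V0=63.8876

Risk-neutral probability p* = (R−d)/(u−d) = (1.22−0.88)/(1.31−0.88) = 0.7907.
Terminal payoffs: V(4,0)=65.5487, V(4,1)=28.3335, V(4,2)=27.0664, V(4,3)=109.5367, V(4,4)=232.3049
Node (3,0) S=86.5469: V=(p*·28.3335+(1−p*)·65.5487)/1.22=29.6088; Δ=(28.3335−65.5487)/(113.3765−76.1613)=-1.0000; B=V−Δ·S=116.1557
Node (3,1) S=128.8369: V=(p*·27.0664+(1−p*)·28.3335)/1.22=22.4029; Δ=(27.0664−28.3335)/(168.7764−113.3765)=-0.0229; B=V−Δ·S=25.3497
Node (3,2) S=191.7913: V=(p*·109.5367+(1−p*)·27.0664)/1.22=75.6356; Δ=(109.5367−27.0664)/(251.2467−168.7764)=1.0000; B=V−Δ·S=-116.1557
Node (3,3) S=285.5076: V=(p*·232.3049+(1−p*)·109.5367)/1.22=169.3518; Δ=(232.3049−109.5367)/(374.0149−251.2467)=1.0000; B=V−Δ·S=-116.1557
Node (2,0) S=98.3488: V=(p*·22.4029+(1−p*)·29.6088)/1.22=19.5993; Δ=(22.4029−29.6088)/(128.8369−86.5469)=-0.1704; B=V−Δ·S=36.3571
Node (2,1) S=146.4056: V=(p*·75.6356+(1−p*)·22.4029)/1.22=52.8638; Δ=(75.6356−22.4029)/(191.7913−128.8369)=0.8456; B=V−Δ·S=-70.9330
Node (2,2) S=217.9447: V=(p*·169.3518+(1−p*)·75.6356)/1.22=122.7351; Δ=(169.3518−75.6356)/(285.5076−191.7913)=1.0000; B=V−Δ·S=-95.2096
Node (1,0) S=111.7600: V=(p*·52.8638+(1−p*)·19.5993)/1.22=37.6242; Δ=(52.8638−19.5993)/(146.4056−98.3488)=0.6922; B=V−Δ·S=-39.7352
Node (1,1) S=166.3700: V=(p*·122.7351+(1−p*)·52.8638)/1.22=88.6155; Δ=(122.7351−52.8638)/(217.9447−146.4056)=0.9767; B=V−Δ·S=-73.8758
Node (0,0) S=127.0000: V=(p*·88.6155+(1−p*)·37.6242)/1.22=63.8876; Δ=(88.6155−37.6242)/(166.3700−111.7600)=0.9337; B=V−Δ·S=-54.6968
The time-0 hedge costs 63.8876, which is the no-arbitrage price.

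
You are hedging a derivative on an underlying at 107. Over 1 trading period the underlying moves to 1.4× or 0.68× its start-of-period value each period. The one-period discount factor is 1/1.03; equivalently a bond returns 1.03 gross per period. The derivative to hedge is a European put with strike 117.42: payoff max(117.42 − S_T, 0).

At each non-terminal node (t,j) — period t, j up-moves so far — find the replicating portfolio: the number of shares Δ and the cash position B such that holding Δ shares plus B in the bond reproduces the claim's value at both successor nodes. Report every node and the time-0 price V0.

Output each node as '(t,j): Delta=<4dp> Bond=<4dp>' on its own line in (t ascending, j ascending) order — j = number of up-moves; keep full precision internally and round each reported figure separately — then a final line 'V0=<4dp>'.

(0,0): Delta=-0.5797 Bond=84.3096
V0=22.2818

Risk-neutral probability p* = (R−d)/(u−d) = (1.03−0.68)/(1.4−0.68) = 0.4861.
At expiry t=1: V(1,0)=44.6600, V(1,1)=0.0000
  t=0,j=0: stock 107.0000 → up 149.8000 (V=0.0000), down 72.7600 (V=44.6600). Price 22.2818; hedge Δ=-0.5797, bond B=84.3096.
Root portfolio cost Δ·107+B reproduces V0=22.2818.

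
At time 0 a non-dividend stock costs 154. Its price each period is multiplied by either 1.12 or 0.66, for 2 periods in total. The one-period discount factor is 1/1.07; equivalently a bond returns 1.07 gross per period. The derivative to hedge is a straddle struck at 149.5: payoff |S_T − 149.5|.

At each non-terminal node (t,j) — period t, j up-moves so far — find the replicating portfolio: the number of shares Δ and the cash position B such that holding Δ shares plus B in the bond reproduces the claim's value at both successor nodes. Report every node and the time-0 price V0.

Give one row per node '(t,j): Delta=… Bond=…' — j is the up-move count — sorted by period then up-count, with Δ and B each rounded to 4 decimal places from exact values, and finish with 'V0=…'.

(0,0): Delta=0.0272 Bond=33.0053
(1,0): Delta=-1.0000 Bond=139.7196
(1,1): Delta=0.1010 Bond=22.5834
V0=37.1931

Risk-neutral probability p* = (R−d)/(u−d) = (1.07−0.66)/(1.12−0.66) = 0.8913.
Payoff layer (t=2): V(2,0)=82.4176, V(2,1)=35.6632, V(2,2)=43.6776
Node (1,0) S=101.6400: V=(p*·35.6632+(1−p*)·82.4176)/1.07=38.0796; Δ=(35.6632−82.4176)/(113.8368−67.0824)=-1.0000; B=V−Δ·S=139.7196
Node (1,1) S=172.4800: V=(p*·43.6776+(1−p*)·35.6632)/1.07=40.0060; Δ=(43.6776−35.6632)/(193.1776−113.8368)=0.1010; B=V−Δ·S=22.5834
Node (0,0) S=154.0000: V=(p*·40.0060+(1−p*)·38.0796)/1.07=37.1931; Δ=(40.0060−38.0796)/(172.4800−101.6400)=0.0272; B=V−Δ·S=33.0053
Self-financing check: at every node Δ·S+B equals the discounted successor values.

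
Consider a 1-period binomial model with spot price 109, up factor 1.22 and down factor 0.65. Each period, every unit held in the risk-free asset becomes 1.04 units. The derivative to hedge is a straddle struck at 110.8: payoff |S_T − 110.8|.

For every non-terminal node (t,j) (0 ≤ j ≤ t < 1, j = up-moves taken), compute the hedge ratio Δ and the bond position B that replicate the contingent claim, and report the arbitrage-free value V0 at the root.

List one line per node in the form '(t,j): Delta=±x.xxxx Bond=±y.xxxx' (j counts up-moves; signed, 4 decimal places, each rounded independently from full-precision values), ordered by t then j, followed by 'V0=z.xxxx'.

Under the risk-neutral measure, an up-move has probability p* = (R−d)/(u−d) = 0.6842 and values discount at R = 1.04.
Terminal values V(1,·): V(1,0)=39.9500, V(1,1)=22.1800
Node (0,0) S=109.0000: V=(p*·22.1800+(1−p*)·39.9500)/1.04=26.7227; Δ=(22.1800−39.9500)/(132.9800−70.8500)=-0.2860; B=V−Δ·S=57.8981
Each (Δ,B) replicates both successor values, so the strategy is self-financing and V0 is arbitrage-free.

(0,0): Delta=-0.2860 Bond=57.8981
V0=26.7227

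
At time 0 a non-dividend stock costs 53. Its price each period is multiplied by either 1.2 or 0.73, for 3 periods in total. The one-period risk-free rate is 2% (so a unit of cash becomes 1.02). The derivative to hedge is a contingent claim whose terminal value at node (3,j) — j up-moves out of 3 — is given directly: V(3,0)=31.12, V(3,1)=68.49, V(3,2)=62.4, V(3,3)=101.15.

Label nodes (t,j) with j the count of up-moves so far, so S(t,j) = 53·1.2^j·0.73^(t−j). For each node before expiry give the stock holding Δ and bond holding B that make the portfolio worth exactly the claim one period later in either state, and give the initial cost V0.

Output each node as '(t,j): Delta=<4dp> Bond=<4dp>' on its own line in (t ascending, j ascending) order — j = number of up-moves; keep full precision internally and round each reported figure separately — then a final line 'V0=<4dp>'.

Since d<R<u, set p* = (R−d)/(u−d) = 0.6170; price each node as the discounted p*-expectation of its children.
Payoff layer (t=3): V(3,0)=31.1200, V(3,1)=68.4900, V(3,2)=62.4000, V(3,3)=101.1500
Node (2,0) S=28.2437: V=(p*·68.4900+(1−p*)·31.1200)/1.02=53.1158; Δ=(68.4900−31.1200)/(33.8924−20.6179)=2.8152; B=V−Δ·S=-26.3949
Node (2,1) S=46.4280: V=(p*·62.4000+(1−p*)·68.4900)/1.02=63.4631; Δ=(62.4000−68.4900)/(55.7136−33.8924)=-0.2791; B=V−Δ·S=76.4205
Node (2,2) S=76.3200: V=(p*·101.1500+(1−p*)·62.4000)/1.02=84.6172; Δ=(101.1500−62.4000)/(91.5840−55.7136)=1.0803; B=V−Δ·S=2.1704
Node (1,0) S=38.6900: V=(p*·63.4631+(1−p*)·53.1158)/1.02=58.3336; Δ=(63.4631−53.1158)/(46.4280−28.2437)=0.5690; B=V−Δ·S=36.3181
Node (1,1) S=63.6000: V=(p*·84.6172+(1−p*)·63.4631)/1.02=75.0153; Δ=(84.6172−63.4631)/(76.3200−46.4280)=0.7077; B=V−Δ·S=30.0065
Node (0,0) S=53.0000: V=(p*·75.0153+(1−p*)·58.3336)/1.02=67.2810; Δ=(75.0153−58.3336)/(63.6000−38.6900)=0.6697; B=V−Δ·S=31.7879
Self-financing check: at every node Δ·S+B equals the discounted successor values.

(0,0): Delta=0.6697 Bond=31.7879
(1,0): Delta=0.5690 Bond=36.3181
(1,1): Delta=0.7077 Bond=30.0065
(2,0): Delta=2.8152 Bond=-26.3949
(2,1): Delta=-0.2791 Bond=76.4205
(2,2): Delta=1.0803 Bond=2.1704
V0=67.2810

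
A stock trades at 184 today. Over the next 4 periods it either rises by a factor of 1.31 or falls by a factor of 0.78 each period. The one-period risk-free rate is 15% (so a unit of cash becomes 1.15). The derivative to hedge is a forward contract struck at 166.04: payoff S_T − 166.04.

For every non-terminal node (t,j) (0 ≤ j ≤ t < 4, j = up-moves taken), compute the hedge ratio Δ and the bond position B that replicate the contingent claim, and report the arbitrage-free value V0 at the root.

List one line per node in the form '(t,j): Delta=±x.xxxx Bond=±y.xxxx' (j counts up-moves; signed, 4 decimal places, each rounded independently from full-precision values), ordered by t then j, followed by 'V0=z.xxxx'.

The replicating-portfolio and risk-neutral prices coincide; use p* = (1.15−0.78)/(1.31−0.78) = 0.6981 for the latter.
At expiry t=4: V(4,0)=-97.9323, V(4,1)=-51.6540, V(4,2)=26.0698, V(4,3)=156.6060, V(4,4)=375.8399
(3,0): S=87.3176. Δ = (V_up−V_dn)/(S_up−S_dn) = (-51.6540−-97.9323)/(114.3860−68.1077) = 1.0000. V = [p*·-51.6540 + (1−p*)·-97.9323]/1.15 = -57.0650. B = V − Δ·S = -144.3826.
(3,1): S=146.6487. Δ = (V_up−V_dn)/(S_up−S_dn) = (26.0698−-51.6540)/(192.1098−114.3860) = 1.0000. V = [p*·26.0698 + (1−p*)·-51.6540]/1.15 = 2.2661. B = V − Δ·S = -144.3826.
(3,2): S=246.2947. Δ = (V_up−V_dn)/(S_up−S_dn) = (156.6060−26.0698)/(322.6460−192.1098) = 1.0000. V = [p*·156.6060 + (1−p*)·26.0698]/1.15 = 101.9121. B = V − Δ·S = -144.3826.
(3,3): S=413.6487. Δ = (V_up−V_dn)/(S_up−S_dn) = (375.8399−156.6060)/(541.8799−322.6460) = 1.0000. V = [p*·375.8399 + (1−p*)·156.6060]/1.15 = 269.2661. B = V − Δ·S = -144.3826.
(2,0): S=111.9456. Δ = (V_up−V_dn)/(S_up−S_dn) = (2.2661−-57.0650)/(146.6487−87.3176) = 1.0000. V = [p*·2.2661 + (1−p*)·-57.0650]/1.15 = -13.6045. B = V − Δ·S = -125.5501.
(2,1): S=188.0112. Δ = (V_up−V_dn)/(S_up−S_dn) = (101.9121−2.2661)/(246.2947−146.6487) = 1.0000. V = [p*·101.9121 + (1−p*)·2.2661]/1.15 = 62.4611. B = V − Δ·S = -125.5501.
(2,2): S=315.7624. Δ = (V_up−V_dn)/(S_up−S_dn) = (269.2661−101.9121)/(413.6487−246.2947) = 1.0000. V = [p*·269.2661 + (1−p*)·101.9121]/1.15 = 190.2123. B = V − Δ·S = -125.5501.
(1,0): S=143.5200. Δ = (V_up−V_dn)/(S_up−S_dn) = (62.4611−-13.6045)/(188.0112−111.9456) = 1.0000. V = [p*·62.4611 + (1−p*)·-13.6045]/1.15 = 34.3460. B = V − Δ·S = -109.1740.
(1,1): S=241.0400. Δ = (V_up−V_dn)/(S_up−S_dn) = (190.2123−62.4611)/(315.7624−188.0112) = 1.0000. V = [p*·190.2123 + (1−p*)·62.4611]/1.15 = 131.8660. B = V − Δ·S = -109.1740.
(0,0): S=184.0000. Δ = (V_up−V_dn)/(S_up−S_dn) = (131.8660−34.3460)/(241.0400−143.5200) = 1.0000. V = [p*·131.8660 + (1−p*)·34.3460]/1.15 = 89.0661. B = V − Δ·S = -94.9339.
The time-0 hedge costs 89.0661, which is the no-arbitrage price.

(0,0): Delta=1.0000 Bond=-94.9339
(1,0): Delta=1.0000 Bond=-109.1740
(1,1): Delta=1.0000 Bond=-109.1740
(2,0): Delta=1.0000 Bond=-125.5501
(2,1): Delta=1.0000 Bond=-125.5501
(2,2): Delta=1.0000 Bond=-125.5501
(3,0): Delta=1.0000 Bond=-144.3826
(3,1): Delta=1.0000 Bond=-144.3826
(3,2): Delta=1.0000 Bond=-144.3826
(3,3): Delta=1.0000 Bond=-144.3826
V0=89.0661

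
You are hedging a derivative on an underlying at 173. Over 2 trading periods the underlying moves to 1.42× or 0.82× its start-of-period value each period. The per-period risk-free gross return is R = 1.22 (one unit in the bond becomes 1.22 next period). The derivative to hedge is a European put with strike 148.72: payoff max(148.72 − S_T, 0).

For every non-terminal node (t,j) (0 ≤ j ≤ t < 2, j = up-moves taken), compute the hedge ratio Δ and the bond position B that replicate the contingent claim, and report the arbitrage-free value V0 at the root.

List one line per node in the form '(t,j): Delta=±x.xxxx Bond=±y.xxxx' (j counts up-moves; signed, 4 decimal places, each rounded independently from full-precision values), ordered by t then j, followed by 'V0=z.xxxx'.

The replicating-portfolio and risk-neutral prices coincide; use p* = (1.22−0.82)/(1.42−0.82) = 0.6667 for the latter.
Terminal payoffs: V(2,0)=32.3948, V(2,1)=0.0000, V(2,2)=0.0000
(1,0): S=141.8600. Δ = (V_up−V_dn)/(S_up−S_dn) = (0.0000−32.3948)/(201.4412−116.3252) = -0.3806. V = [p*·0.0000 + (1−p*)·32.3948]/1.22 = 8.8510. B = V − Δ·S = 62.8424.
(1,1): S=245.6600. Δ = (V_up−V_dn)/(S_up−S_dn) = (0.0000−0.0000)/(348.8372−201.4412) = 0.0000. V = [p*·0.0000 + (1−p*)·0.0000]/1.22 = 0.0000. B = V − Δ·S = 0.0000.
(0,0): S=173.0000. Δ = (V_up−V_dn)/(S_up−S_dn) = (0.0000−8.8510)/(245.6600−141.8600) = -0.0853. V = [p*·0.0000 + (1−p*)·8.8510]/1.22 = 2.4183. B = V − Δ·S = 17.1700.
Each (Δ,B) replicates both successor values, so the strategy is self-financing and V0 is arbitrage-free.

(0,0): Delta=-0.0853 Bond=17.1700
(1,0): Delta=-0.3806 Bond=62.8424
(1,1): Delta=0.0000 Bond=0.0000
V0=2.4183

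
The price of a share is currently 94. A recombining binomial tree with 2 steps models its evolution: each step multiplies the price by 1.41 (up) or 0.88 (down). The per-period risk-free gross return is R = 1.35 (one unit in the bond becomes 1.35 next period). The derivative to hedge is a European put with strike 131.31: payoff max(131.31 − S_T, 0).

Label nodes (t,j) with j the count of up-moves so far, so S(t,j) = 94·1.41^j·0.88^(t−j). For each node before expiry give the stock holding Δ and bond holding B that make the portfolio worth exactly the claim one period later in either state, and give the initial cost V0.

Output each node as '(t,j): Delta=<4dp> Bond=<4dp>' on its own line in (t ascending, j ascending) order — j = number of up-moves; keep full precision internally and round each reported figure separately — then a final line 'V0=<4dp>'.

(0,0): Delta=-0.2673 Bond=27.1529
(1,0): Delta=-1.0000 Bond=97.2667
(1,1): Delta=-0.2089 Bond=28.9189
V0=2.0282

Under the risk-neutral measure, an up-move has probability p* = (R−d)/(u−d) = 0.8868 and values discount at R = 1.35.
Terminal values V(2,·): V(2,0)=58.5164, V(2,1)=14.6748, V(2,2)=0.0000
Node (1,0) S=82.7200: V=(p*·14.6748+(1−p*)·58.5164)/1.35=14.5467; Δ=(14.6748−58.5164)/(116.6352−72.7936)=-1.0000; B=V−Δ·S=97.2667
Node (1,1) S=132.5400: V=(p*·0.0000+(1−p*)·14.6748)/1.35=1.2306; Δ=(0.0000−14.6748)/(186.8814−116.6352)=-0.2089; B=V−Δ·S=28.9189
Node (0,0) S=94.0000: V=(p*·1.2306+(1−p*)·14.5467)/1.35=2.0282; Δ=(1.2306−14.5467)/(132.5400−82.7200)=-0.2673; B=V−Δ·S=27.1529
Root portfolio cost Δ·94+B reproduces V0=2.0282.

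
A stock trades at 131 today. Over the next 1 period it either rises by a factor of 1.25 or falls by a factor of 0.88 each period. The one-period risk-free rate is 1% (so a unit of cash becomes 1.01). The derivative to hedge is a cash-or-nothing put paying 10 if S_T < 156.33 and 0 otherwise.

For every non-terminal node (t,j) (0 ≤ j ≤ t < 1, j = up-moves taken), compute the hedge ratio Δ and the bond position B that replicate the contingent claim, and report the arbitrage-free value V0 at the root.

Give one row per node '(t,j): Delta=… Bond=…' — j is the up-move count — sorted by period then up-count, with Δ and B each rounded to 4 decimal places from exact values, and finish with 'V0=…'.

(0,0): Delta=-0.2063 Bond=33.4493
V0=6.4223

No-arbitrage ⇒ martingale measure with p* = (R−d)/(u−d) = 0.3514.
Terminal values V(1,·): V(1,0)=10.0000, V(1,1)=0.0000
Node (0,0) S=131.0000: V=(p*·0.0000+(1−p*)·10.0000)/1.01=6.4223; Δ=(0.0000−10.0000)/(163.7500−115.2800)=-0.2063; B=V−Δ·S=33.4493
The time-0 hedge costs 6.4223, which is the no-arbitrage price.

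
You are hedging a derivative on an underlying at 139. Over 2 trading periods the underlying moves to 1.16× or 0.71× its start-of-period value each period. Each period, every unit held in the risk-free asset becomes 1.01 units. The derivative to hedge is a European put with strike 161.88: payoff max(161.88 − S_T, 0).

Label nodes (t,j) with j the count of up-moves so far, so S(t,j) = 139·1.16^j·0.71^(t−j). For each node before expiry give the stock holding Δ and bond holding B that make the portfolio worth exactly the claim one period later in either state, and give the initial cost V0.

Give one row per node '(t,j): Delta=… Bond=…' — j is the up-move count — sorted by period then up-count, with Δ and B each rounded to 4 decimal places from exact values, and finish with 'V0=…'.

The replicating-portfolio and risk-neutral prices coincide; use p* = (1.01−0.71)/(1.16−0.71) = 0.6667 for the latter.
Payoff layer (t=2): V(2,0)=91.8101, V(2,1)=47.3996, V(2,2)=0.0000
(1,0): S=98.6900. Δ = (V_up−V_dn)/(S_up−S_dn) = (47.3996−91.8101)/(114.4804−70.0699) = -1.0000. V = [p*·47.3996 + (1−p*)·91.8101]/1.01 = 61.5872. B = V − Δ·S = 160.2772.
(1,1): S=161.2400. Δ = (V_up−V_dn)/(S_up−S_dn) = (0.0000−47.3996)/(187.0384−114.4804) = -0.6533. V = [p*·0.0000 + (1−p*)·47.3996]/1.01 = 15.6434. B = V − Δ·S = 120.9759.
(0,0): S=139.0000. Δ = (V_up−V_dn)/(S_up−S_dn) = (15.6434−61.5872)/(161.2400−98.6900) = -0.7345. V = [p*·15.6434 + (1−p*)·61.5872]/1.01 = 30.6515. B = V − Δ·S = 132.7488.
Root portfolio cost Δ·139+B reproduces V0=30.6515.

(0,0): Delta=-0.7345 Bond=132.7488
(1,0): Delta=-1.0000 Bond=160.2772
(1,1): Delta=-0.6533 Bond=120.9759
V0=30.6515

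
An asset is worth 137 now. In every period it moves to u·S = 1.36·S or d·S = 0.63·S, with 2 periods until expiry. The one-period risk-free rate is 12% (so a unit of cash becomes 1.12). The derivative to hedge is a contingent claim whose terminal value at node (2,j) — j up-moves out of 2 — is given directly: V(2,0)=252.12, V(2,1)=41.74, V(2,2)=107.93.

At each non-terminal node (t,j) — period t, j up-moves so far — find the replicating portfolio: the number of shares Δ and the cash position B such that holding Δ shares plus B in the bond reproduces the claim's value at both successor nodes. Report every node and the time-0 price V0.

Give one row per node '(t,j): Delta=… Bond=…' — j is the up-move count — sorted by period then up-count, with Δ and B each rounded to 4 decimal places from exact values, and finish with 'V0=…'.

No-arbitrage ⇒ martingale measure with p* = (R−d)/(u−d) = 0.6712.
Payoff layer (t=2): V(2,0)=252.1200, V(2,1)=41.7400, V(2,2)=107.9300
  t=1,j=0: stock 86.3100 → up 117.3816 (V=41.7400), down 54.3753 (V=252.1200). Price 99.0232; hedge Δ=-3.3390, bond B=387.2150.
  t=1,j=1: stock 186.3200 → up 253.3952 (V=107.9300), down 117.3816 (V=41.7400). Price 76.9365; hedge Δ=0.4866, bond B=-13.7347.
  t=0,j=0: stock 137.0000 → up 186.3200 (V=76.9365), down 86.3100 (V=99.0232). Price 75.1767; hedge Δ=-0.2208, bond B=105.4325.
Root portfolio cost Δ·137+B reproduces V0=75.1767.

(0,0): Delta=-0.2208 Bond=105.4325
(1,0): Delta=-3.3390 Bond=387.2150
(1,1): Delta=0.4866 Bond=-13.7347
V0=75.1767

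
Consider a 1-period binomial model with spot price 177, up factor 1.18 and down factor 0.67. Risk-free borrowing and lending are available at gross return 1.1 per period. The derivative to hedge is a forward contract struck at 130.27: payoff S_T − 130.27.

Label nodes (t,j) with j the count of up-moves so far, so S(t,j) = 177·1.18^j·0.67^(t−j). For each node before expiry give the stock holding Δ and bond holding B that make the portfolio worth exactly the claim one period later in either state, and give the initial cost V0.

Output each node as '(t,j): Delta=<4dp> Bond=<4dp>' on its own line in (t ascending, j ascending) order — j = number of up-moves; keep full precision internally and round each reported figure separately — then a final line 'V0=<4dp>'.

(0,0): Delta=1.0000 Bond=-118.4273
V0=58.5727

Risk-neutral probability p* = (R−d)/(u−d) = (1.1−0.67)/(1.18−0.67) = 0.8431.
Terminal values V(1,·): V(1,0)=-11.6800, V(1,1)=78.5900
  t=0,j=0: stock 177.0000 → up 208.8600 (V=78.5900), down 118.5900 (V=-11.6800). Price 58.5727; hedge Δ=1.0000, bond B=-118.4273.
Each (Δ,B) replicates both successor values, so the strategy is self-financing and V0 is arbitrage-free.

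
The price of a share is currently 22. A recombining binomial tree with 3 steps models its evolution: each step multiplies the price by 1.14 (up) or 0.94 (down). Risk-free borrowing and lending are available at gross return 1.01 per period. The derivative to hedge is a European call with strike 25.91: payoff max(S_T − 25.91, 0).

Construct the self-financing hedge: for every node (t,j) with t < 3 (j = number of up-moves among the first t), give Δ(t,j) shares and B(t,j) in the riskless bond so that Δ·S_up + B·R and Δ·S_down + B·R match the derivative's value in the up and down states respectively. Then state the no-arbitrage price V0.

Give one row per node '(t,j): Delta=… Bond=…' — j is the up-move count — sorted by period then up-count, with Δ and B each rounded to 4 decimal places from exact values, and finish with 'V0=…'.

(0,0): Delta=0.2540 Bond=-5.0851
(1,0): Delta=0.0809 Bond=-1.5573
(1,1): Delta=0.5190 Bond=-11.7820
(2,0): Delta=0.0000 Bond=0.0000
(2,1): Delta=0.2048 Bond=-4.4940
(2,2): Delta=1.0000 Bond=-25.6535
V0=0.5021

Risk-neutral probability p* = (R−d)/(u−d) = (1.01−0.94)/(1.14−0.94) = 0.3500.
Terminal payoffs: V(3,0)=0.0000, V(3,1)=0.0000, V(3,2)=0.9657, V(3,3)=6.6840
(2,0): S=19.4392. Δ = (V_up−V_dn)/(S_up−S_dn) = (0.0000−0.0000)/(22.1607−18.2728) = 0.0000. V = [p*·0.0000 + (1−p*)·0.0000]/1.01 = 0.0000. B = V − Δ·S = 0.0000.
(2,1): S=23.5752. Δ = (V_up−V_dn)/(S_up−S_dn) = (0.9657−0.0000)/(26.8757−22.1607) = 0.2048. V = [p*·0.9657 + (1−p*)·0.0000]/1.01 = 0.3347. B = V − Δ·S = -4.4940.
(2,2): S=28.5912. Δ = (V_up−V_dn)/(S_up−S_dn) = (6.6840−0.9657)/(32.5940−26.8757) = 1.0000. V = [p*·6.6840 + (1−p*)·0.9657]/1.01 = 2.9377. B = V − Δ·S = -25.6535.
(1,0): S=20.6800. Δ = (V_up−V_dn)/(S_up−S_dn) = (0.3347−0.0000)/(23.5752−19.4392) = 0.0809. V = [p*·0.3347 + (1−p*)·0.0000]/1.01 = 0.1160. B = V − Δ·S = -1.5573.
(1,1): S=25.0800. Δ = (V_up−V_dn)/(S_up−S_dn) = (2.9377−0.3347)/(28.5912−23.5752) = 0.5190. V = [p*·2.9377 + (1−p*)·0.3347]/1.01 = 1.2334. B = V − Δ·S = -11.7820.
(0,0): S=22.0000. Δ = (V_up−V_dn)/(S_up−S_dn) = (1.2334−0.1160)/(25.0800−20.6800) = 0.2540. V = [p*·1.2334 + (1−p*)·0.1160]/1.01 = 0.5021. B = V − Δ·S = -5.0851.
The time-0 hedge costs 0.5021, which is the no-arbitrage price.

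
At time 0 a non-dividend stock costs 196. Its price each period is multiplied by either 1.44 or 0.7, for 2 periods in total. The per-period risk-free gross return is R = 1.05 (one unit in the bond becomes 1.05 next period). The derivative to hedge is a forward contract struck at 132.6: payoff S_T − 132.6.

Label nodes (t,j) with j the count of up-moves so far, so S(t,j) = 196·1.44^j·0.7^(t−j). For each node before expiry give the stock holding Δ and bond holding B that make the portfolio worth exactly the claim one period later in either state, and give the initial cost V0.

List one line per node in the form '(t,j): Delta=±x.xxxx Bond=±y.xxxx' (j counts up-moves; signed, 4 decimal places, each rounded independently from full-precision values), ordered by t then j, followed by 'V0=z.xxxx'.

(0,0): Delta=1.0000 Bond=-120.2721
(1,0): Delta=1.0000 Bond=-126.2857
(1,1): Delta=1.0000 Bond=-126.2857
V0=75.7279

The replicating-portfolio and risk-neutral prices coincide; use p* = (1.05−0.7)/(1.44−0.7) = 0.4730 for the latter.
Terminal values V(2,·): V(2,0)=-36.5600, V(2,1)=64.9680, V(2,2)=273.8256
Node (1,0) S=137.2000: V=(p*·64.9680+(1−p*)·-36.5600)/1.05=10.9143; Δ=(64.9680−-36.5600)/(197.5680−96.0400)=1.0000; B=V−Δ·S=-126.2857
Node (1,1) S=282.2400: V=(p*·273.8256+(1−p*)·64.9680)/1.05=155.9543; Δ=(273.8256−64.9680)/(406.4256−197.5680)=1.0000; B=V−Δ·S=-126.2857
Node (0,0) S=196.0000: V=(p*·155.9543+(1−p*)·10.9143)/1.05=75.7279; Δ=(155.9543−10.9143)/(282.2400−137.2000)=1.0000; B=V−Δ·S=-120.2721
Check: Δ(0,0)·S0 + B(0,0) = 75.7279 = V0.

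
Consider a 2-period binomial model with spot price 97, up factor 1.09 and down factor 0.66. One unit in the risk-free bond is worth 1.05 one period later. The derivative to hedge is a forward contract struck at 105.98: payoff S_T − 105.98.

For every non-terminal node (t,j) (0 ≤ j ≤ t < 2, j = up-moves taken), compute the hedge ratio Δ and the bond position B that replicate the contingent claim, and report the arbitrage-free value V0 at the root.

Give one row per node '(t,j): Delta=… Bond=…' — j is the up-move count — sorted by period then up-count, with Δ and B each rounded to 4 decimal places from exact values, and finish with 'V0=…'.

Under the risk-neutral measure, an up-move has probability p* = (R−d)/(u−d) = 0.9070 and values discount at R = 1.05.
At expiry t=2: V(2,0)=-63.7268, V(2,1)=-36.1982, V(2,2)=9.2657
  t=1,j=0: stock 64.0200 → up 69.7818 (V=-36.1982), down 42.2532 (V=-63.7268). Price -36.9133; hedge Δ=1.0000, bond B=-100.9333.
  t=1,j=1: stock 105.7300 → up 115.2457 (V=9.2657), down 69.7818 (V=-36.1982). Price 4.7967; hedge Δ=1.0000, bond B=-100.9333.
  t=0,j=0: stock 97.0000 → up 105.7300 (V=4.7967), down 64.0200 (V=-36.9133). Price 0.8730; hedge Δ=1.0000, bond B=-96.1270.
Check: Δ(0,0)·S0 + B(0,0) = 0.8730 = V0.

(0,0): Delta=1.0000 Bond=-96.1270
(1,0): Delta=1.0000 Bond=-100.9333
(1,1): Delta=1.0000 Bond=-100.9333
V0=0.8730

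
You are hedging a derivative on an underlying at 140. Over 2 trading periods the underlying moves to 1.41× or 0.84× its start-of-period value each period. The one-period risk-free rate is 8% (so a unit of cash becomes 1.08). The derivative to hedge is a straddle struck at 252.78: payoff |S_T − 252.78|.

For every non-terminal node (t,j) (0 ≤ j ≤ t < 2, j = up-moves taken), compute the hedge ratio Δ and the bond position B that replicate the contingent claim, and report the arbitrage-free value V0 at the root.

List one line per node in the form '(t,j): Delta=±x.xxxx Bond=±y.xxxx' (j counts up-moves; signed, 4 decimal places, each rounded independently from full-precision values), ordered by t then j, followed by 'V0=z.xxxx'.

No-arbitrage ⇒ martingale measure with p* = (R−d)/(u−d) = 0.4211.
Terminal values V(2,·): V(2,0)=153.9960, V(2,1)=86.9640, V(2,2)=25.5540
(1,0): S=117.6000. Δ = (V_up−V_dn)/(S_up−S_dn) = (86.9640−153.9960)/(165.8160−98.7840) = -1.0000. V = [p*·86.9640 + (1−p*)·153.9960]/1.08 = 116.4556. B = V − Δ·S = 234.0556.
(1,1): S=197.4000. Δ = (V_up−V_dn)/(S_up−S_dn) = (25.5540−86.9640)/(278.3340−165.8160) = -0.5458. V = [p*·25.5540 + (1−p*)·86.9640]/1.08 = 56.5807. B = V − Δ·S = 164.3175.
(0,0): S=140.0000. Δ = (V_up−V_dn)/(S_up−S_dn) = (56.5807−116.4556)/(197.4000−117.6000) = -0.7503. V = [p*·56.5807 + (1−p*)·116.4556]/1.08 = 84.4862. B = V − Δ·S = 189.5298.
Root portfolio cost Δ·140+B reproduces V0=84.4862.

(0,0): Delta=-0.7503 Bond=189.5298
(1,0): Delta=-1.0000 Bond=234.0556
(1,1): Delta=-0.5458 Bond=164.3175
V0=84.4862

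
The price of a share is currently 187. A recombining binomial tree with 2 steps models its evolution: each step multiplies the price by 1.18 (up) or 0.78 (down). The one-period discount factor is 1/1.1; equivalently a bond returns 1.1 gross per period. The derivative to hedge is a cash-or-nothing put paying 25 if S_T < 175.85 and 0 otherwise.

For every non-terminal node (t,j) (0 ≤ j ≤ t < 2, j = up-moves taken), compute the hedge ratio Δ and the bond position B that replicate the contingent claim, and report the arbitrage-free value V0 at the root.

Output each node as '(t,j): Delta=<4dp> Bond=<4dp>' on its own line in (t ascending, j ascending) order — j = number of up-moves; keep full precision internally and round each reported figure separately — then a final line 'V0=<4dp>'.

(0,0): Delta=-0.2431 Bond=52.8926
(1,0): Delta=0.0000 Bond=22.7273
(1,1): Delta=-0.2832 Bond=67.0455
V0=7.4380

No-arbitrage ⇒ martingale measure with p* = (R−d)/(u−d) = 0.8000.
Terminal values V(2,·): V(2,0)=25.0000, V(2,1)=25.0000, V(2,2)=0.0000
(1,0): S=145.8600. Δ = (V_up−V_dn)/(S_up−S_dn) = (25.0000−25.0000)/(172.1148−113.7708) = 0.0000. V = [p*·25.0000 + (1−p*)·25.0000]/1.1 = 22.7273. B = V − Δ·S = 22.7273.
(1,1): S=220.6600. Δ = (V_up−V_dn)/(S_up−S_dn) = (0.0000−25.0000)/(260.3788−172.1148) = -0.2832. V = [p*·0.0000 + (1−p*)·25.0000]/1.1 = 4.5455. B = V − Δ·S = 67.0455.
(0,0): S=187.0000. Δ = (V_up−V_dn)/(S_up−S_dn) = (4.5455−22.7273)/(220.6600−145.8600) = -0.2431. V = [p*·4.5455 + (1−p*)·22.7273]/1.1 = 7.4380. B = V − Δ·S = 52.8926.
Root portfolio cost Δ·187+B reproduces V0=7.4380.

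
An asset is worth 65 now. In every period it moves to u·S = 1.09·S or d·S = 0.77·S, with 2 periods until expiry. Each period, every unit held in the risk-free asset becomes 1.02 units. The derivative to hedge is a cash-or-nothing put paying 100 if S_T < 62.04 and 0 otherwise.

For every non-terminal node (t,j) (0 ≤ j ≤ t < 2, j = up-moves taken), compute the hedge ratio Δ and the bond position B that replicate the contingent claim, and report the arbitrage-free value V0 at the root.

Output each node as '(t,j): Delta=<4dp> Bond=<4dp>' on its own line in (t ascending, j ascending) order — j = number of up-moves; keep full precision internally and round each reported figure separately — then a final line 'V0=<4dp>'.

Risk-neutral probability p* = (R−d)/(u−d) = (1.02−0.77)/(1.09−0.77) = 0.7812.
Terminal values V(2,·): V(2,0)=100.0000, V(2,1)=100.0000, V(2,2)=0.0000
(1,0): S=50.0500. Δ = (V_up−V_dn)/(S_up−S_dn) = (100.0000−100.0000)/(54.5545−38.5385) = 0.0000. V = [p*·100.0000 + (1−p*)·100.0000]/1.02 = 98.0392. B = V − Δ·S = 98.0392.
(1,1): S=70.8500. Δ = (V_up−V_dn)/(S_up−S_dn) = (0.0000−100.0000)/(77.2265−54.5545) = -4.4107. V = [p*·0.0000 + (1−p*)·100.0000]/1.02 = 21.4461. B = V − Δ·S = 333.9461.
(0,0): S=65.0000. Δ = (V_up−V_dn)/(S_up−S_dn) = (21.4461−98.0392)/(70.8500−50.0500) = -3.6824. V = [p*·21.4461 + (1−p*)·98.0392]/1.02 = 37.4518. B = V − Δ·S = 276.8053.
Check: Δ(0,0)·S0 + B(0,0) = 37.4518 = V0.

(0,0): Delta=-3.6824 Bond=276.8053
(1,0): Delta=0.0000 Bond=98.0392
(1,1): Delta=-4.4107 Bond=333.9461
V0=37.4518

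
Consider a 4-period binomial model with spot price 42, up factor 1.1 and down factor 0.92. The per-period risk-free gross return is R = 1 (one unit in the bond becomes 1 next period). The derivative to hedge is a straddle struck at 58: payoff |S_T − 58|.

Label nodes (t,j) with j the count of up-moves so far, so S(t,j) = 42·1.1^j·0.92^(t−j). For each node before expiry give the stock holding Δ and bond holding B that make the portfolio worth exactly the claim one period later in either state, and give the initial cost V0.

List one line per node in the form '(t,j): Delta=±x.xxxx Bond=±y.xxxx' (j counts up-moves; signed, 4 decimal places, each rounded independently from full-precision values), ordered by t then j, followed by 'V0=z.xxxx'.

(0,0): Delta=-0.9189 Bond=54.8660
(1,0): Delta=-1.0000 Bond=58.0000
(1,1): Delta=-0.8341 Bond=50.9485
(2,0): Delta=-1.0000 Bond=58.0000
(2,1): Delta=-1.0000 Bond=58.0000
(2,2): Delta=-0.6607 Bond=42.1342
(3,0): Delta=-1.0000 Bond=58.0000
(3,1): Delta=-1.0000 Bond=58.0000
(3,2): Delta=-1.0000 Bond=58.0000
(3,3): Delta=-0.3059 Bond=22.3020
V0=16.2725

No-arbitrage ⇒ martingale measure with p* = (R−d)/(u−d) = 0.4444.
At expiry t=4: V(4,0)=27.9115, V(4,1)=22.0246, V(4,2)=14.9860, V(4,3)=6.5702, V(4,4)=3.4922
  t=3,j=0: stock 32.7049 → up 35.9754 (V=22.0246), down 30.0885 (V=27.9115). Price 25.2951; hedge Δ=-1.0000, bond B=58.0000.
  t=3,j=1: stock 39.1037 → up 43.0140 (V=14.9860), down 35.9754 (V=22.0246). Price 18.8963; hedge Δ=-1.0000, bond B=58.0000.
  t=3,j=2: stock 46.7544 → up 51.4298 (V=6.5702), down 43.0140 (V=14.9860). Price 11.2456; hedge Δ=-1.0000, bond B=58.0000.
  t=3,j=3: stock 55.9020 → up 61.4922 (V=3.4922), down 51.4298 (V=6.5702). Price 5.2022; hedge Δ=-0.3059, bond B=22.3020.
  t=2,j=0: stock 35.5488 → up 39.1037 (V=18.8963), down 32.7049 (V=25.2951). Price 22.4512; hedge Δ=-1.0000, bond B=58.0000.
  t=2,j=1: stock 42.5040 → up 46.7544 (V=11.2456), down 39.1037 (V=18.8963). Price 15.4960; hedge Δ=-1.0000, bond B=58.0000.
  t=2,j=2: stock 50.8200 → up 55.9020 (V=5.2022), down 46.7544 (V=11.2456). Price 8.5596; hedge Δ=-0.6607, bond B=42.1342.
  t=1,j=0: stock 38.6400 → up 42.5040 (V=15.4960), down 35.5488 (V=22.4512). Price 19.3600; hedge Δ=-1.0000, bond B=58.0000.
  t=1,j=1: stock 46.2000 → up 50.8200 (V=8.5596), down 42.5040 (V=15.4960). Price 12.4132; hedge Δ=-0.8341, bond B=50.9485.
  t=0,j=0: stock 42.0000 → up 46.2000 (V=12.4132), down 38.6400 (V=19.3600). Price 16.2725; hedge Δ=-0.9189, bond B=54.8660.
Self-financing check: at every node Δ·S+B equals the discounted successor values.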